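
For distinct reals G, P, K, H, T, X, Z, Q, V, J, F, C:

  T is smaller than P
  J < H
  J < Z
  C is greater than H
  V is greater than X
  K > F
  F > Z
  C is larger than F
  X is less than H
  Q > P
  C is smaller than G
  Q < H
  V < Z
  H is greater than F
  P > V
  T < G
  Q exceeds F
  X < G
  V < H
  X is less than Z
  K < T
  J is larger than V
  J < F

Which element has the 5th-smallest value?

F

The consecutive relations fix a unique order: X < V < J < Z < F < K < T < P < Q < H < C < G.
The 5th smallest is F.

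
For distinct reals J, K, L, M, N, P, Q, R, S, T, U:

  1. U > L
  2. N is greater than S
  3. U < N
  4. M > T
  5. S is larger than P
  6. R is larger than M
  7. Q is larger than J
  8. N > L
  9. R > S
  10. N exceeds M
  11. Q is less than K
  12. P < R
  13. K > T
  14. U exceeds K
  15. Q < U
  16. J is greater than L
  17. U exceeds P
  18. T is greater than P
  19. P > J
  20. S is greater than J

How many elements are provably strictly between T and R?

Chaining upward from T reaches: M, K, U, N.
Chaining downward from R reaches: L, J, P, M, S.
Strictly between T and R are those in both lists: M — 1 element.

1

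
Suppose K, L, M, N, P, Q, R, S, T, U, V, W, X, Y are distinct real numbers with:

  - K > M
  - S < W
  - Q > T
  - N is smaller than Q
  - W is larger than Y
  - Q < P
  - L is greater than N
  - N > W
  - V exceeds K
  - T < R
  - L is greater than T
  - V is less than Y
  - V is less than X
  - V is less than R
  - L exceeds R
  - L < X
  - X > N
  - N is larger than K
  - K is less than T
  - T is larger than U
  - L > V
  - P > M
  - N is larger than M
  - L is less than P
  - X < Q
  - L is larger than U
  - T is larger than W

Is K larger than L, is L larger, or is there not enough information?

Chaining the given relations: K < V < Y < W < T < R < L.
So L is larger.

L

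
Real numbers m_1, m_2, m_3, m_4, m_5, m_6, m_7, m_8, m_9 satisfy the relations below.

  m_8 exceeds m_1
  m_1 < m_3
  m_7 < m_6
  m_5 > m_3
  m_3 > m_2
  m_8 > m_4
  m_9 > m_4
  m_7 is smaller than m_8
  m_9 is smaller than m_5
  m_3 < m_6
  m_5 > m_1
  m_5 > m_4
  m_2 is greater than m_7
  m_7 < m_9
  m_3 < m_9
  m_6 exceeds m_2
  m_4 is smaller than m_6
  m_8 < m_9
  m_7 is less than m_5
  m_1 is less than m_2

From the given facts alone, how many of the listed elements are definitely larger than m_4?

4

From m_4 the given relations immediately reach m_8, m_6, m_9, m_5.
Nothing else is reachable above m_4; 4 in all.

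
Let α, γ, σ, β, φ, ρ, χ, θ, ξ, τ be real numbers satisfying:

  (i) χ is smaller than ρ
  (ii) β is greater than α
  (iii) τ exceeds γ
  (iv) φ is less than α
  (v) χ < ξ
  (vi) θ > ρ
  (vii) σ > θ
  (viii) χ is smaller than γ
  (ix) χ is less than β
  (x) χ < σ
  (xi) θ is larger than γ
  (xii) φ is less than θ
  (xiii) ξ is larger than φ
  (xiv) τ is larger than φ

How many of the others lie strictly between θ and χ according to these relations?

Chaining upward from χ reaches: ρ, γ, β, τ, ξ, σ.
Chaining downward from θ reaches: ρ, φ, γ.
Strictly between χ and θ are those in both lists: ρ, γ — 2 elements.

2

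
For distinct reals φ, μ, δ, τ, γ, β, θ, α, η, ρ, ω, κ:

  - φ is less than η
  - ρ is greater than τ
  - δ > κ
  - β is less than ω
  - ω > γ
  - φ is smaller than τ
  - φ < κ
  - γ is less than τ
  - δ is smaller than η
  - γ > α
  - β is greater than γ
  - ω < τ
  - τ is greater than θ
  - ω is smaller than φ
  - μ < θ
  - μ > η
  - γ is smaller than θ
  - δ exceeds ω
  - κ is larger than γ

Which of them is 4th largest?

μ

Chaining the given pairs: α < γ < β < ω < φ < κ < δ < η < μ < θ < τ < ρ.
The 4th largest is μ.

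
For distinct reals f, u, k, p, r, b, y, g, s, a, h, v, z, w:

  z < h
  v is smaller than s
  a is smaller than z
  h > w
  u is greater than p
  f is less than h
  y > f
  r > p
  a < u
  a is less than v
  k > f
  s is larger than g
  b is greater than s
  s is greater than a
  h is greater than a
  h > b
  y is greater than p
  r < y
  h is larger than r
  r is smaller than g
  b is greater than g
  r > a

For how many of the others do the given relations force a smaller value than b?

The elements the relations force below b are a, p, r, v, g, s — no chain reaches any other.
That is 6.

6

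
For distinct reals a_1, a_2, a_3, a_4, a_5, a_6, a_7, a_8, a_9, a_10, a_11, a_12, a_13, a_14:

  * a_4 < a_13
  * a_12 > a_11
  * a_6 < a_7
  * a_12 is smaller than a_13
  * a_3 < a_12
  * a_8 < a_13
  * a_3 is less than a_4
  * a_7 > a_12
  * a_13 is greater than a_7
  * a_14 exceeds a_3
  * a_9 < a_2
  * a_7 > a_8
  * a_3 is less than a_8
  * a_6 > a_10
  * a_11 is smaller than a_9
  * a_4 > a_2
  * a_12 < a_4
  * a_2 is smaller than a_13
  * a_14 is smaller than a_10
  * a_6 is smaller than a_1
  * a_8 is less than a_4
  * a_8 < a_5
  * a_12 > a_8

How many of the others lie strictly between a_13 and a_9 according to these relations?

The relations place a_9 below a_13. An element lies strictly between them when it is forced above a_9 and also forced below a_13.
Above a_9: {a_2, a_4}. Below a_13: {a_3, a_11, a_8, a_14, a_10, a_12, a_2, a_6, a_7, a_4}.
Intersection: {a_2, a_4} — 2.

2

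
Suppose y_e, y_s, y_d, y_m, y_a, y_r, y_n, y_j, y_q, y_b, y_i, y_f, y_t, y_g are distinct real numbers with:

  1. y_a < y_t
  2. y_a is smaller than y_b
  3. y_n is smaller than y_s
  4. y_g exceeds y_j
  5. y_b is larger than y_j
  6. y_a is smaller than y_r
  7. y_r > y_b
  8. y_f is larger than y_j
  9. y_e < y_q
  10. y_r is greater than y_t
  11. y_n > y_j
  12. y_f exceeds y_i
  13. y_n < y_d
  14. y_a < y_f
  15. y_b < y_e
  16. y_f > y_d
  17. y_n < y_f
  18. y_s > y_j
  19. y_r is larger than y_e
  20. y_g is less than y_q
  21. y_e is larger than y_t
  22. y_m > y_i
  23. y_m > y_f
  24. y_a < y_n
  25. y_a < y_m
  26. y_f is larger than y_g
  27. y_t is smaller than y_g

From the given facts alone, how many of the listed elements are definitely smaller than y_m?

8

From y_m the given relations immediately reach y_a, y_i, y_f.
From those, y_j, y_n, y_d, y_g — 7 in total.
From those, y_t — 8 in total.
No other element is forced below y_m by the given relations, so the count is 8.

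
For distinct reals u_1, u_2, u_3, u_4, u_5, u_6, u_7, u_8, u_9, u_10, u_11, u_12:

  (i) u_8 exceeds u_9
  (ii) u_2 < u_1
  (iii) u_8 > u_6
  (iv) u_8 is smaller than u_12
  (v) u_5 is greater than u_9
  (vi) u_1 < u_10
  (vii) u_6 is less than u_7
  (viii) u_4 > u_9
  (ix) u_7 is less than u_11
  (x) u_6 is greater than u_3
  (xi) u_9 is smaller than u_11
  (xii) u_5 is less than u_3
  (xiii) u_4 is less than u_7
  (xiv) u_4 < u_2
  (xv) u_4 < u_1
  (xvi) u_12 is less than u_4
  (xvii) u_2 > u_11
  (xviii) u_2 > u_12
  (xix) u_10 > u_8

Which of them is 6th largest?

Chaining the given pairs: u_9 < u_5 < u_3 < u_6 < u_8 < u_12 < u_4 < u_7 < u_11 < u_2 < u_1 < u_10.
Counting 6 from the largest end gives u_4.

u_4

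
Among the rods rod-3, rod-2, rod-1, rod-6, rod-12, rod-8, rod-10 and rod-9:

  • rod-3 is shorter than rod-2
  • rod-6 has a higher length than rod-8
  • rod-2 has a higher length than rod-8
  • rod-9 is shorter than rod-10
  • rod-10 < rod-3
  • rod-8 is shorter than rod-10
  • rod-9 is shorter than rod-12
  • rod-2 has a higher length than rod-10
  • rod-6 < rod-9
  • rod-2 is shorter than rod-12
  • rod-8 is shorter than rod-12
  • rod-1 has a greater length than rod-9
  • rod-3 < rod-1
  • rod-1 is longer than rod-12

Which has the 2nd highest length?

Chaining the given pairs: rod-8 < rod-6 < rod-9 < rod-10 < rod-3 < rod-2 < rod-12 < rod-1.
Counting 2 from the largest end gives rod-12.

rod-12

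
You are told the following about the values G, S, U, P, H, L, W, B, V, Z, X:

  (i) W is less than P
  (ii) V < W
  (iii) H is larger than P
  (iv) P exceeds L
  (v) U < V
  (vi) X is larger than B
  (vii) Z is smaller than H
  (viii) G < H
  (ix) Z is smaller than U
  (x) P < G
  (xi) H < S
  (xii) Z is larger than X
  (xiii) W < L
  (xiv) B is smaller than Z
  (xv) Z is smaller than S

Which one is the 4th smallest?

U

Piecing the relations together gives one ordering: B < X < Z < U < V < W < L < P < G < H < S.
Counting 4 from the smallest end gives U.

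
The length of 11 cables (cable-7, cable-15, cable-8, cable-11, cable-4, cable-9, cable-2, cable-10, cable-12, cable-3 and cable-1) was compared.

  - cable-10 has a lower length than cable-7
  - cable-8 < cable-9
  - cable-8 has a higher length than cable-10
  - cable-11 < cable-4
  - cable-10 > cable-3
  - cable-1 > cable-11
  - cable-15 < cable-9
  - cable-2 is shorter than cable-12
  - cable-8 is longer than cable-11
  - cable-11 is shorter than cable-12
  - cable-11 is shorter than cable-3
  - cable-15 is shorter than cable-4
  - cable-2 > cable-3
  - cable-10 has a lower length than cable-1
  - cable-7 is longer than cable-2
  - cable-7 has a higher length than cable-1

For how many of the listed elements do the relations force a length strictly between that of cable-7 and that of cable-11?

4

Chaining upward from cable-11 reaches: cable-3, cable-10, cable-2, cable-8, cable-12, cable-1, cable-4, cable-9.
Chaining downward from cable-7 reaches: cable-3, cable-10, cable-2, cable-1.
Strictly between cable-11 and cable-7 are those in both lists: cable-3, cable-10, cable-2, cable-1 — 4 elements.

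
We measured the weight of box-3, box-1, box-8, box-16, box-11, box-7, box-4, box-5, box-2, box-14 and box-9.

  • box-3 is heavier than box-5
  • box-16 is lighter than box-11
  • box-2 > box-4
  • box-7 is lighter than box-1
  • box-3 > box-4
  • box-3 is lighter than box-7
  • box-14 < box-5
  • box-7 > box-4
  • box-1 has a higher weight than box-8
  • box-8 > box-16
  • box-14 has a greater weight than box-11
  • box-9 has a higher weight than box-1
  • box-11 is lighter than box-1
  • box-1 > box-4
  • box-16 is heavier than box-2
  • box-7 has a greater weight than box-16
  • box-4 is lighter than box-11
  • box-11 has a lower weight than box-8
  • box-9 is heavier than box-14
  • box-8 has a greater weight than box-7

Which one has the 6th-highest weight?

box-5

Piecing the relations together gives one ordering: box-4 < box-2 < box-16 < box-11 < box-14 < box-5 < box-3 < box-7 < box-8 < box-1 < box-9.
The 6th largest is box-5.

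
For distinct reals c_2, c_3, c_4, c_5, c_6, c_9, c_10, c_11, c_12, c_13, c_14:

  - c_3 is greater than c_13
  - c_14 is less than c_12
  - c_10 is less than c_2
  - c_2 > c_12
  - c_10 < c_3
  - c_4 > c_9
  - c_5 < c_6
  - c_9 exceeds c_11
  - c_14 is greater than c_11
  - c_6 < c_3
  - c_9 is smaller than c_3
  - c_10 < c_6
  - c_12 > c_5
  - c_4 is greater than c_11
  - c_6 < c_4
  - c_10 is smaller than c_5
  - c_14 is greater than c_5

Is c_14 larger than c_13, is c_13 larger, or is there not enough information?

Following every chain through c_13: above c_13 we get c_3.
c_14 is not reached, and no chain runs the other way from c_14 to c_13.
So the given relations leave the order of c_13 and c_14 undetermined.

undetermined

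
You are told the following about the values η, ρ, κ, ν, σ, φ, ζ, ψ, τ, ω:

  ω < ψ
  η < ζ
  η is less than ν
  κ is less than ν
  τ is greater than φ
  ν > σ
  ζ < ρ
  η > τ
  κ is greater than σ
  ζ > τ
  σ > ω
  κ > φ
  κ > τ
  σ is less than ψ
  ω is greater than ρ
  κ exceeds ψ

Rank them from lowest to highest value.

Nothing is placed below φ, so it is least; from there φ < τ; τ < η; η < ζ; ζ < ρ; ρ < ω; ω < σ; σ < ψ; ψ < κ; κ < ν, each given directly.

φ < τ < η < ζ < ρ < ω < σ < ψ < κ < ν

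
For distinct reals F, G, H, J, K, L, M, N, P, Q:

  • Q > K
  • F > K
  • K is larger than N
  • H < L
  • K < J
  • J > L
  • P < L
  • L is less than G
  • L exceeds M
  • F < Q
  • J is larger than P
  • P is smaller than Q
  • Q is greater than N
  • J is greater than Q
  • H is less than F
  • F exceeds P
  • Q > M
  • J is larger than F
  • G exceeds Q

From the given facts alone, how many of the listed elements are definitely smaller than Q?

From Q the given relations immediately reach N, M, P, K, F.
From those, H — 6 in total.
No other element is forced below Q by the given relations, so the count is 6.

6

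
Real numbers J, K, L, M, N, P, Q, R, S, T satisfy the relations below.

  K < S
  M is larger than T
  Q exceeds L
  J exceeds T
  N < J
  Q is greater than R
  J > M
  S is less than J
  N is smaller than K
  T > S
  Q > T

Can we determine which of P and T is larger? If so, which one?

undetermined

Following every chain through T: above T we get M, J, Q; below T we get N, K, S.
P is not reached, and no chain runs the other way from P to T.
So the given relations leave the order of T and P undetermined.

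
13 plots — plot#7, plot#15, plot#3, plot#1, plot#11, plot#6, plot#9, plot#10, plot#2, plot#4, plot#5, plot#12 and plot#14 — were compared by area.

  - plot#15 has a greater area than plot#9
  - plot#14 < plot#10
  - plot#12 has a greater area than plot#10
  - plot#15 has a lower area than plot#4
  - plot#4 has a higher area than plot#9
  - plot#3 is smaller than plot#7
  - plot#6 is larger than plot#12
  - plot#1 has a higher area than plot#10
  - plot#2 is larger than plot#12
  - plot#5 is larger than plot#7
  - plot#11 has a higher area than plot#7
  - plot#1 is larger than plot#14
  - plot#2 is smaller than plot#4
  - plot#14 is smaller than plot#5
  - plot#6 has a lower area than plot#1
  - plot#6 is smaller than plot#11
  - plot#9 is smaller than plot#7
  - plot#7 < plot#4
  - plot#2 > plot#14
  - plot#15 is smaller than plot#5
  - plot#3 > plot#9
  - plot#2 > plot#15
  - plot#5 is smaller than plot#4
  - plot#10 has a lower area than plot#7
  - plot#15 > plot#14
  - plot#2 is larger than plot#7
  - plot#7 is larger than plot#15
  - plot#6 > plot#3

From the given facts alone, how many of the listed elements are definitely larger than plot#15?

5

The elements the relations force above plot#15 are plot#7, plot#5, plot#2, plot#4, plot#11 — no chain reaches any other.
That is 5.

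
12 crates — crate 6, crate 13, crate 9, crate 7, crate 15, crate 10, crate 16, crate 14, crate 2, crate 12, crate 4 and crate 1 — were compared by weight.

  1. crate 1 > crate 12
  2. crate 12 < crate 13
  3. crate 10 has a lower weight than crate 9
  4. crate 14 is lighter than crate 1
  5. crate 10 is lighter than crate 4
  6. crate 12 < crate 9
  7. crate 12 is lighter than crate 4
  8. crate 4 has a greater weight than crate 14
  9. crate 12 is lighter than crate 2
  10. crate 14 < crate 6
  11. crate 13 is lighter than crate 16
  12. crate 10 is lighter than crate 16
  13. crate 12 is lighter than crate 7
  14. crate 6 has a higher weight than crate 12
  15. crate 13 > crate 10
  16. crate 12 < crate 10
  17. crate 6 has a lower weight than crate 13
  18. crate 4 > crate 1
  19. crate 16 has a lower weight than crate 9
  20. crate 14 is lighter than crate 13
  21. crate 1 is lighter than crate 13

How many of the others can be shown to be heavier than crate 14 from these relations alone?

6

From crate 14 the given relations immediately reach crate 1, crate 6, crate 13, crate 4.
From those, crate 16 — 5 in total.
From those, crate 9 — 6 in total.
Nothing else is reachable above crate 14; 6 in all.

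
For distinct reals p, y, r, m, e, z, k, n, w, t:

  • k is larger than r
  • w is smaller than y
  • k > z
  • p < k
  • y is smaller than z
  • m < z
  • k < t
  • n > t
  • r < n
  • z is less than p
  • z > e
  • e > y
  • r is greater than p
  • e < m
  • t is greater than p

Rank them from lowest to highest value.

The consecutive links are each given: w < y; y < e; e < m; m < z; z < p; p < r; r < k; k < t; t < n.

w < y < e < m < z < p < r < k < t < n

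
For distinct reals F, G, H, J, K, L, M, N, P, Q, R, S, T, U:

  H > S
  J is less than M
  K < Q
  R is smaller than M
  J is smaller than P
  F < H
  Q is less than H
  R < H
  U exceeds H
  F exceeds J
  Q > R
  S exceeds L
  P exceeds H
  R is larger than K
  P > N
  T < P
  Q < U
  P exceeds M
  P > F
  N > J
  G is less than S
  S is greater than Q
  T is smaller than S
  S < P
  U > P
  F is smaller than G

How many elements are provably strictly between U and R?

Chaining upward from R reaches: M, Q, S, H, P.
Chaining downward from U reaches: J, K, F, T, M, N, G, L, Q, S, H, P.
Strictly between R and U are those in both lists: M, Q, S, H, P — 5 elements.

5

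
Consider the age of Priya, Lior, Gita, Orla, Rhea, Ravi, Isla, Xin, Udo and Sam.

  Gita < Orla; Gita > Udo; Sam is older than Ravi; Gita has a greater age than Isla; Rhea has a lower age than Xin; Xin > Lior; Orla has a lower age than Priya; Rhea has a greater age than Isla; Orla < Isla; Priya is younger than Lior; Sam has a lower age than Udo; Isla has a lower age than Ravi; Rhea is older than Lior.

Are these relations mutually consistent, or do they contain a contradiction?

Chaining the given relations yields Isla < Ravi < Sam < Udo < Gita < Orla, so Isla < Orla. But one relation states Orla < Isla. These cannot both hold.

inconsistent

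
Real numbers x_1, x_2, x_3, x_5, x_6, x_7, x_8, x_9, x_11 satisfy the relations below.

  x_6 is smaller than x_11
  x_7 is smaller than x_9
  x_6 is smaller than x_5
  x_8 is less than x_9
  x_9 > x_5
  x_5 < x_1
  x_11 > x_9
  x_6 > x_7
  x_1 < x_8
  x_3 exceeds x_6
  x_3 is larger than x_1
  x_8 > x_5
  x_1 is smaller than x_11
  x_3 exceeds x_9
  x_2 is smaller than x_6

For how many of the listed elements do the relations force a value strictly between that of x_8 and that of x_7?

3

The relations place x_7 below x_8. An element lies strictly between them when it is forced above x_7 and also forced below x_8.
Above x_7: {x_6, x_5, x_1, x_9, x_11, x_3}. Below x_8: {x_2, x_6, x_5, x_1}.
Intersection: {x_6, x_5, x_1} — 3.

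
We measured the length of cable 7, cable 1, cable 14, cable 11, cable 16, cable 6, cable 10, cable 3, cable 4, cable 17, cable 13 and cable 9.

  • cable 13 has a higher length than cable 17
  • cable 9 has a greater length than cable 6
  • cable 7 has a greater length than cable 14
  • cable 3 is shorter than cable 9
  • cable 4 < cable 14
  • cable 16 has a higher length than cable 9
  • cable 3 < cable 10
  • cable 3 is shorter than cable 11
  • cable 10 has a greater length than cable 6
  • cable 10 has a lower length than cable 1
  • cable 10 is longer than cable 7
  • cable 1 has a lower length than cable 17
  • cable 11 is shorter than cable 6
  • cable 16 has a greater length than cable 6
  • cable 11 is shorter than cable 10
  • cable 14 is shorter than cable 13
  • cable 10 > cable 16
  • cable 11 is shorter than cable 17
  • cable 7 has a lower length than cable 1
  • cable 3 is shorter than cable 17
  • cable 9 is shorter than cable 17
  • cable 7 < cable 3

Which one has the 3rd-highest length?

Chaining the given pairs: cable 4 < cable 14 < cable 7 < cable 3 < cable 11 < cable 6 < cable 9 < cable 16 < cable 10 < cable 1 < cable 17 < cable 13.
Counting 3 from the largest end gives cable 1.

cable 1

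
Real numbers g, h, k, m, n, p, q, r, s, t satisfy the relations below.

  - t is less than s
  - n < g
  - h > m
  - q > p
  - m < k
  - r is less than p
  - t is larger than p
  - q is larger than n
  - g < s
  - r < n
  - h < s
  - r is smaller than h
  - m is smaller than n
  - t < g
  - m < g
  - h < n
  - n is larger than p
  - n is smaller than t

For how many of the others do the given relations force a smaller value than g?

6

The elements the relations force below g are r, m, h, p, n, t — no chain reaches any other.
That is 6.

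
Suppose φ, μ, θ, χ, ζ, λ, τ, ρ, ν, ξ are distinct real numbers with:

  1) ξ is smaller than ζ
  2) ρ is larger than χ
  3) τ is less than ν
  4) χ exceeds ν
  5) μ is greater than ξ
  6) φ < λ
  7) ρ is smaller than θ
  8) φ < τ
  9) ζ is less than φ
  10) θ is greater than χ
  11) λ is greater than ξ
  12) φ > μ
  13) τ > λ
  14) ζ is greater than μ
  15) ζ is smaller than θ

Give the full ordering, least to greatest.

ξ < μ < ζ < φ < λ < τ < ν < χ < ρ < θ

Each adjacent pair is fixed by a given relation: ξ < μ; μ < ζ; ζ < φ; φ < λ; λ < τ; τ < ν; ν < χ; χ < ρ; ρ < θ. Chaining them end to end gives the full order.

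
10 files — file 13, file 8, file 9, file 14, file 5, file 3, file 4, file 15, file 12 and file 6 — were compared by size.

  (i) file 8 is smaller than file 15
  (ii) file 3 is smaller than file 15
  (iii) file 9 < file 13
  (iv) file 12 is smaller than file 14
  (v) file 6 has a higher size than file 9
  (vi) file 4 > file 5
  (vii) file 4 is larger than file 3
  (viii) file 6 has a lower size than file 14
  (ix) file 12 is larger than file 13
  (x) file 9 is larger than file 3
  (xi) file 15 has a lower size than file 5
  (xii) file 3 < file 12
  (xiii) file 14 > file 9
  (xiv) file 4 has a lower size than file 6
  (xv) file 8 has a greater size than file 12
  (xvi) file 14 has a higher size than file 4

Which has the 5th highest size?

file 15

The consecutive relations fix a unique order: file 3 < file 9 < file 13 < file 12 < file 8 < file 15 < file 5 < file 4 < file 6 < file 14.
The 5th largest is file 15.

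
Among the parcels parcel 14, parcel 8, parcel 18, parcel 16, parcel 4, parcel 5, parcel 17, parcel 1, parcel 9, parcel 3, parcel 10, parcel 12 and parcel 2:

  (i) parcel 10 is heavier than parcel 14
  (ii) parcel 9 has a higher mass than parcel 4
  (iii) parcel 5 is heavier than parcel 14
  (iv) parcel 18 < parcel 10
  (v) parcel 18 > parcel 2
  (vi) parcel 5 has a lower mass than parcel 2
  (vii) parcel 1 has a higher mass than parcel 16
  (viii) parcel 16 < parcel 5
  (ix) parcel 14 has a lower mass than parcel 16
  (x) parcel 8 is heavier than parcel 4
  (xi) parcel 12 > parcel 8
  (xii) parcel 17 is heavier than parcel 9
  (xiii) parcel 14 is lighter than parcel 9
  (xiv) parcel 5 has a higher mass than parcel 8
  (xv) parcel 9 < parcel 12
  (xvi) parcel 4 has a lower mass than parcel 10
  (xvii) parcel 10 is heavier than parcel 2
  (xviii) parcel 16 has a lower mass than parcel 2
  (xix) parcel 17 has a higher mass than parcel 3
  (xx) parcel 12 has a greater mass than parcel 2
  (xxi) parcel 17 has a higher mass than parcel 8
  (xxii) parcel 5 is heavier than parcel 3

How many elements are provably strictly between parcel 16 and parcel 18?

Chaining upward from parcel 16 reaches: parcel 5, parcel 2, parcel 12, parcel 1, parcel 10.
Chaining downward from parcel 18 reaches: parcel 4, parcel 14, parcel 8, parcel 3, parcel 5, parcel 2.
Strictly between parcel 16 and parcel 18 are those in both lists: parcel 5, parcel 2 — 2 elements.

2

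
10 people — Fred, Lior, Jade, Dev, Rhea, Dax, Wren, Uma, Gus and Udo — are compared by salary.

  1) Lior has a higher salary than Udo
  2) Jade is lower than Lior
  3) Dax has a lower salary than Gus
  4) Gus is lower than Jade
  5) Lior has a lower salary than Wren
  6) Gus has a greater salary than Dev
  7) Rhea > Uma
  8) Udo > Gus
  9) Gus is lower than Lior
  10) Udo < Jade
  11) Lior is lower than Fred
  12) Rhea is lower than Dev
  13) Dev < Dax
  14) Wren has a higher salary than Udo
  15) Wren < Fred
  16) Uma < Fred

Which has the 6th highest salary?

Gus

The consecutive relations fix a unique order: Uma < Rhea < Dev < Dax < Gus < Udo < Jade < Lior < Wren < Fred.
The 6th largest is Gus.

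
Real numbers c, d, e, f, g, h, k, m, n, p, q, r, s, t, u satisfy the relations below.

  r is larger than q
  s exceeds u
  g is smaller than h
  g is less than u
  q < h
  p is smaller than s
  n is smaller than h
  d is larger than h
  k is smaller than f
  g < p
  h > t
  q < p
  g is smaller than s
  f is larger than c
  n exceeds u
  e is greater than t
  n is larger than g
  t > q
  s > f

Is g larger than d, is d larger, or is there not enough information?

g < u and u < n give g < n.
With n < h: g < u < n < h.
With h < d: g < u < n < h < d.
So d is larger.

d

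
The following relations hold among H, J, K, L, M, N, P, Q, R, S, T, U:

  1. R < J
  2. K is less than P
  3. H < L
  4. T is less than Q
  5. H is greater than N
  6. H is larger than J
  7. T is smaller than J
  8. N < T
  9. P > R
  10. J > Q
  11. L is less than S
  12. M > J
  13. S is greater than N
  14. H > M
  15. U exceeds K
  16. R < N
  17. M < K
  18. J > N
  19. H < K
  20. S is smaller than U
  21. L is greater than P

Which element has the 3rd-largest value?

L

Piecing the relations together gives one ordering: R < N < T < Q < J < M < H < K < P < L < S < U.
The 3rd largest is L.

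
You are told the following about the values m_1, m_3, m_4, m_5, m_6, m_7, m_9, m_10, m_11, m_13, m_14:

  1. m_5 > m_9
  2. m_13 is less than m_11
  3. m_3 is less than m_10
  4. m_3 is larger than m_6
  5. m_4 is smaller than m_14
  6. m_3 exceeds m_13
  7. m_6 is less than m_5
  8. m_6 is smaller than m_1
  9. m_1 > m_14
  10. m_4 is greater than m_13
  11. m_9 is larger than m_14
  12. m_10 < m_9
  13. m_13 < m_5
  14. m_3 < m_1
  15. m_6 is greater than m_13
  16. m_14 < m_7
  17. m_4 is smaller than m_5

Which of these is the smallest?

m_4 is not least since m_13 < m_4; m_11 is not least since m_13 < m_11; m_6 is not least since m_13 < m_6; m_14 is not least since m_4 < m_14; m_3 is not least since m_13 < m_3; m_10 is not least since m_3 < m_10; m_7 is not least since m_14 < m_7; m_1 is not least since m_6 < m_1; m_9 is not least since m_14 < m_9; m_5 is not least since m_9 < m_5.
Only m_13 has nothing below it, so m_13 is the smallest.

m_13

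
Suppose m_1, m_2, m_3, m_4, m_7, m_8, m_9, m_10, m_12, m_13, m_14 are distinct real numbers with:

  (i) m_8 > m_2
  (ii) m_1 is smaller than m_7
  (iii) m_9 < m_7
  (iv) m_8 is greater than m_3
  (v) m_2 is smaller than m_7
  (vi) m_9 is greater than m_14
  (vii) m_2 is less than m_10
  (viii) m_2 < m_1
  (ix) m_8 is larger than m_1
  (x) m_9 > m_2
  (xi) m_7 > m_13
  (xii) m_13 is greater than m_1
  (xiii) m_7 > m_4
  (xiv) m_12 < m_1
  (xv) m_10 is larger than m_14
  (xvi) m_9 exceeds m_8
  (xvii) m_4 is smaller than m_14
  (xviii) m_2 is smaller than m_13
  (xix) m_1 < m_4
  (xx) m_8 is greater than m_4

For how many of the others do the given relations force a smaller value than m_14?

Directly below m_14: m_4.
One step further: m_1 (2 so far).
One step further: m_2, m_12 (4 so far).
No other element is forced below m_14 by the given relations, so the count is 4.

4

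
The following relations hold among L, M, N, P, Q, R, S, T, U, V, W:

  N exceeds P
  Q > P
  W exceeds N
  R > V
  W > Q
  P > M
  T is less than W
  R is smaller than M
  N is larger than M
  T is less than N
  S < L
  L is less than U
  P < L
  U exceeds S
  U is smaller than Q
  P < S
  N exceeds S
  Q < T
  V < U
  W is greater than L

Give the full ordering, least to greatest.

V < R < M < P < S < L < U < Q < T < N < W

The consecutive links are each given: V < R; R < M; M < P; P < S; S < L; L < U; U < Q; Q < T; T < N; N < W.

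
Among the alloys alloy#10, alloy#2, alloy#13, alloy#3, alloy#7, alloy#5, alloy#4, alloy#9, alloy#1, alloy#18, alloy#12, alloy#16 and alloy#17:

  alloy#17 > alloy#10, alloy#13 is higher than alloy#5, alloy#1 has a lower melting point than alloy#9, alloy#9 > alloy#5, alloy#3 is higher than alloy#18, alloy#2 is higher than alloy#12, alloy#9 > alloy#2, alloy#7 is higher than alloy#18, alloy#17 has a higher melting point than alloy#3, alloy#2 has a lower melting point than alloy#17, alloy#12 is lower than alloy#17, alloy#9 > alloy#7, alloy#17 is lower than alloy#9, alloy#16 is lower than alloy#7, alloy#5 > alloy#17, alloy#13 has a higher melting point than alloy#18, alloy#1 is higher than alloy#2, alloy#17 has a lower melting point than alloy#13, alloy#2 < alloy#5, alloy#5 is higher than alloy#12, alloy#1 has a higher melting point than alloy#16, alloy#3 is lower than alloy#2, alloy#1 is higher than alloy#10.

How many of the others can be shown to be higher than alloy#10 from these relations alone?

5

Directly above alloy#10: alloy#1, alloy#17.
One step further: alloy#5, alloy#9, alloy#13 (5 so far).
Nothing else is reachable above alloy#10; 5 in all.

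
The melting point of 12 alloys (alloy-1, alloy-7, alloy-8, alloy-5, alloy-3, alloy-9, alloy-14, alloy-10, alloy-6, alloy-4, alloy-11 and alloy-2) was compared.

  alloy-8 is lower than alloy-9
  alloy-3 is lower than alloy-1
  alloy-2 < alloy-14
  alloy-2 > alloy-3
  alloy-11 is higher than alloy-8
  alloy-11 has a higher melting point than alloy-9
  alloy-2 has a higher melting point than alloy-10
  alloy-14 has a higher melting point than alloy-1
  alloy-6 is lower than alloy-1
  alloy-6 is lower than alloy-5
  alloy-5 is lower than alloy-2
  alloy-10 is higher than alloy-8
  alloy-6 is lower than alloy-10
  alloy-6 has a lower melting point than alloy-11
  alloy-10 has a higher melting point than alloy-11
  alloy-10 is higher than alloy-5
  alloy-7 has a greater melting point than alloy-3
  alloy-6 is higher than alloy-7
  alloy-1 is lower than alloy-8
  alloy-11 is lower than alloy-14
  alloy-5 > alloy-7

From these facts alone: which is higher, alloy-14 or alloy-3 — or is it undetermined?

alloy-3 < alloy-7 and alloy-7 < alloy-6 give alloy-3 < alloy-6.
Then alloy-6 < alloy-1 extends the chain to alloy-1.
Then alloy-1 < alloy-8 extends the chain to alloy-8.
Then alloy-8 < alloy-9 extends the chain to alloy-9.
Then alloy-9 < alloy-11 extends the chain to alloy-11.
With alloy-11 < alloy-10: alloy-3 < alloy-7 < alloy-6 < alloy-1 < alloy-8 < alloy-9 < alloy-11 < alloy-10.
With alloy-10 < alloy-2: alloy-3 < alloy-7 < alloy-6 < alloy-1 < alloy-8 < alloy-9 < alloy-11 < alloy-10 < alloy-2.
With alloy-2 < alloy-14: alloy-3 < alloy-7 < alloy-6 < alloy-1 < alloy-8 < alloy-9 < alloy-11 < alloy-10 < alloy-2 < alloy-14.
So alloy-14 is higher.

alloy-14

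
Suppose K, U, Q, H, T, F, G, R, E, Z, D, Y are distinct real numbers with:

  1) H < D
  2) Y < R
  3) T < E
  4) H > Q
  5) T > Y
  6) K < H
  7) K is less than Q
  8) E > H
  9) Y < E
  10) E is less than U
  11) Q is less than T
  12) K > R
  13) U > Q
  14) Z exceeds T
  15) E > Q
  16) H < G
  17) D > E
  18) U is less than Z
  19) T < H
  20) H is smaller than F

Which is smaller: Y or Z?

Y

Y < R and R < K give Y < K.
Then K < Q extends the chain to Q.
With Q < T: Y < R < K < Q < T.
Then T < H extends the chain to H.
Then H < E extends the chain to E.
Then E < U extends the chain to U.
Then U < Z extends the chain to Z.
So Y < Z; Y is the smaller of the two.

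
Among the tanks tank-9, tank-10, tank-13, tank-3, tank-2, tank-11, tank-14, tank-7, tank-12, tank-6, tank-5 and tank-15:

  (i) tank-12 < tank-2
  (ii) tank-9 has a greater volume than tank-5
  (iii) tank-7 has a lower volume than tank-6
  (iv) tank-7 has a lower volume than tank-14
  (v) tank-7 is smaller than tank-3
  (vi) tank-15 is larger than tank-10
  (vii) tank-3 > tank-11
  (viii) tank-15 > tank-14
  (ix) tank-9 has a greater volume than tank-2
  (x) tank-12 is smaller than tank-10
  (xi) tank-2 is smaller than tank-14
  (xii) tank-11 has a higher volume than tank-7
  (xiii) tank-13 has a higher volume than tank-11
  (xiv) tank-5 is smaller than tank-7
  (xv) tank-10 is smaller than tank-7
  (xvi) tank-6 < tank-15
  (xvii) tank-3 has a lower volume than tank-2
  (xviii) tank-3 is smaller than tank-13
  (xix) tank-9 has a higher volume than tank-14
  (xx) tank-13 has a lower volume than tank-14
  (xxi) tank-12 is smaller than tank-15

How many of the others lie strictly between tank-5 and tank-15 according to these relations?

7

The relations place tank-5 below tank-15. An element lies strictly between them when it is forced above tank-5 and also forced below tank-15.
Above tank-5: {tank-7, tank-6, tank-11, tank-3, tank-13, tank-2, tank-14, tank-9}. Below tank-15: {tank-12, tank-10, tank-7, tank-6, tank-11, tank-3, tank-13, tank-2, tank-14}.
Intersection: {tank-7, tank-6, tank-11, tank-3, tank-13, tank-2, tank-14} — 7.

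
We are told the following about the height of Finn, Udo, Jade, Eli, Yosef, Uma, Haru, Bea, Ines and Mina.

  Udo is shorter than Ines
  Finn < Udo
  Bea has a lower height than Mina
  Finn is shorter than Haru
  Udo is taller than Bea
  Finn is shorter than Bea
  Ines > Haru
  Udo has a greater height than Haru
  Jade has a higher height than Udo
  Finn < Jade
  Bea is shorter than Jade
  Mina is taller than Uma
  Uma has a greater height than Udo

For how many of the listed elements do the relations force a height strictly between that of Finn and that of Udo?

2

Chaining upward from Finn reaches: Bea, Haru, Ines, Uma, Mina, Jade.
Chaining downward from Udo reaches: Bea, Haru.
Strictly between Finn and Udo are those in both lists: Bea, Haru — 2 elements.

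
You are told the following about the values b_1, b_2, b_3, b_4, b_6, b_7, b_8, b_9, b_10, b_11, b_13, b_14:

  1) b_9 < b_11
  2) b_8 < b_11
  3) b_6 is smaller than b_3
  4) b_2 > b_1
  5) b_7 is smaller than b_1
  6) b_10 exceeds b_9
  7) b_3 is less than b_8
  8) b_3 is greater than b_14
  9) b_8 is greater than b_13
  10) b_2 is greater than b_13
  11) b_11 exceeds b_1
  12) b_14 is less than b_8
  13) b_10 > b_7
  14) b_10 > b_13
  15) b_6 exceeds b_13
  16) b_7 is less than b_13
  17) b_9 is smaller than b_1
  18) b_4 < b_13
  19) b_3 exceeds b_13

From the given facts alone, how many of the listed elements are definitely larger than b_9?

4

From b_9 the given relations immediately reach b_1, b_10, b_11.
From those, b_2 — 4 in total.
No other element is forced above b_9 by the given relations, so the count is 4.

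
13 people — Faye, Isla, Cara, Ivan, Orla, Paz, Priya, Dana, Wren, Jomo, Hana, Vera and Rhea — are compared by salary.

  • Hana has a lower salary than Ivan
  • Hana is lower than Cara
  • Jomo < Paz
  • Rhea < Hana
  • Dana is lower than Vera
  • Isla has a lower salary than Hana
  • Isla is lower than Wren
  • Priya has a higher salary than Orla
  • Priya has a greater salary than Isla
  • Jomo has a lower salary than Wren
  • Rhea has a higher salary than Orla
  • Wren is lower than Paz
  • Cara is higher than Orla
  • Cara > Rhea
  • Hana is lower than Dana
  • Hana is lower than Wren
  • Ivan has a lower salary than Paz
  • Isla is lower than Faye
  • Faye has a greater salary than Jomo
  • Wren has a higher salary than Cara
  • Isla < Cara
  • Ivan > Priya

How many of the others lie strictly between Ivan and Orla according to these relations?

3

The relations place Orla below Ivan. An element lies strictly between them when it is forced above Orla and also forced below Ivan.
Above Orla: {Rhea, Hana, Cara, Dana, Priya, Vera, Wren, Paz}. Below Ivan: {Rhea, Isla, Hana, Priya}.
Intersection: {Rhea, Hana, Priya} — 3.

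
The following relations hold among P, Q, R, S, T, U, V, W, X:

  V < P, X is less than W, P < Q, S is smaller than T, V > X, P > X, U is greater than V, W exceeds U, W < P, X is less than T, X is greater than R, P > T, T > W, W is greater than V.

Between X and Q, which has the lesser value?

X

Link the given pairs in sequence: X < V; V < U; U < W; W < T; T < P; P < Q.
Chaining these gives X < V < U < W < T < P < Q.
So X < Q; X is the smaller of the two.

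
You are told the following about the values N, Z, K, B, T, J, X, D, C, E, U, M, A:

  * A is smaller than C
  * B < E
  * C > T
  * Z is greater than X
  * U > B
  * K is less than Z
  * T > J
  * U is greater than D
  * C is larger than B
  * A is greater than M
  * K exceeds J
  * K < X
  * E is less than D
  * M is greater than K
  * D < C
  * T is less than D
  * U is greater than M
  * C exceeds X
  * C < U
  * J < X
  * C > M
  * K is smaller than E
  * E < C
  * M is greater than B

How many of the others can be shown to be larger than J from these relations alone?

From J the given relations immediately reach T, K, X.
From those, M, E, D, C, Z — 8 in total.
From those, A, U — 10 in total.
Nothing else is reachable above J; 10 in all.

10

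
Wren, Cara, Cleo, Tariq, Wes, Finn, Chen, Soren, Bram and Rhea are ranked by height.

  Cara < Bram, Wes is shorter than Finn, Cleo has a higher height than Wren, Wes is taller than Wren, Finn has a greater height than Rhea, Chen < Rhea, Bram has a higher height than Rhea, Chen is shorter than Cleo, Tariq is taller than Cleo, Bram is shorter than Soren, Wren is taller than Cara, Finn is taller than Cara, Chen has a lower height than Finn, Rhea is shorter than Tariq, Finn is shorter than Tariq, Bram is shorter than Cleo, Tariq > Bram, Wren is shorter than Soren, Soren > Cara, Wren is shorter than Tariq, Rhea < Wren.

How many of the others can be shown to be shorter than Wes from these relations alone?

4

From Wes the given relations immediately reach Wren.
From those, Cara, Rhea — 3 in total.
From those, Chen — 4 in total.
Nothing else is reachable below Wes; 4 in all.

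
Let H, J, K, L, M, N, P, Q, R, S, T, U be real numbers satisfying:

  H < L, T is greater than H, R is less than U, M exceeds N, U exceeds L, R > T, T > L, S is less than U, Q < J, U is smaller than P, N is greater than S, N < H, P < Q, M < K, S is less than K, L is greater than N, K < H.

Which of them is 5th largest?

R

Chaining the given pairs: S < N < M < K < H < L < T < R < U < P < Q < J.
The 5th largest is R.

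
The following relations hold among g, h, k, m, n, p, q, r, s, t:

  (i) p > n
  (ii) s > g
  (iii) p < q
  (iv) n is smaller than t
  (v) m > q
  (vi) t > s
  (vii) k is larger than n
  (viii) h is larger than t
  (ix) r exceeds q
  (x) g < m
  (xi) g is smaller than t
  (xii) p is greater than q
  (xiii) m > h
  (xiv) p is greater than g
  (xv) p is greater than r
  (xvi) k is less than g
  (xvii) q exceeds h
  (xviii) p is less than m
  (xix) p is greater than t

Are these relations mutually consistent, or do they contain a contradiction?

We have p < q stated directly, yet also q < r < p by chaining the others — so q < p. Contradiction.

inconsistent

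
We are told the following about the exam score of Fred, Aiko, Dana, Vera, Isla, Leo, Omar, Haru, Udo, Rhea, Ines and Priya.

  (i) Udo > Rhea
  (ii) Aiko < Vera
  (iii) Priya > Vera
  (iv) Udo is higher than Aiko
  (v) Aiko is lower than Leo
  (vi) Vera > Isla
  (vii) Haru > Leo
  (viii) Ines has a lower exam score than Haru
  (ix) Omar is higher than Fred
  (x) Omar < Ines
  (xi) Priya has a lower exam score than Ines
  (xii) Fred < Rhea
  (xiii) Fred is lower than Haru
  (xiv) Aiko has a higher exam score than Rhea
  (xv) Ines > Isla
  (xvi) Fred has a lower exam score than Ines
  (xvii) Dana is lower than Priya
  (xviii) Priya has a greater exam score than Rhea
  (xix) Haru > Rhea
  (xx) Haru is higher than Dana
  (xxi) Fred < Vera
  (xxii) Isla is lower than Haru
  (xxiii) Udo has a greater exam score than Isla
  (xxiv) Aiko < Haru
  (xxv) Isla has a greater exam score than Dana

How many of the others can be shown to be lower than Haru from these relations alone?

10

The elements the relations force below Haru are Fred, Rhea, Dana, Aiko, Isla, Vera, Omar, Priya, Leo, Ines — no chain reaches any other.
That is 10.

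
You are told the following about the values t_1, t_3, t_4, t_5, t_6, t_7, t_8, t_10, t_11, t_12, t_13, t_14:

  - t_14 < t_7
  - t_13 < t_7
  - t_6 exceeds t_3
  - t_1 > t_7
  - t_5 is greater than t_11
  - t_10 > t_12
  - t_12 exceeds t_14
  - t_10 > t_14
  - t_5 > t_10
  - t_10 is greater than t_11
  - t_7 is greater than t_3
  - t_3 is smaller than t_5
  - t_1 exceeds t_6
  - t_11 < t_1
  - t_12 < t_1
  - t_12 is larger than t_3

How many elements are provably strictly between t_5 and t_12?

1

Chaining upward from t_12 reaches: t_10, t_1.
Chaining downward from t_5 reaches: t_3, t_14, t_11, t_10.
Strictly between t_12 and t_5 are those in both lists: t_10 — 1 element.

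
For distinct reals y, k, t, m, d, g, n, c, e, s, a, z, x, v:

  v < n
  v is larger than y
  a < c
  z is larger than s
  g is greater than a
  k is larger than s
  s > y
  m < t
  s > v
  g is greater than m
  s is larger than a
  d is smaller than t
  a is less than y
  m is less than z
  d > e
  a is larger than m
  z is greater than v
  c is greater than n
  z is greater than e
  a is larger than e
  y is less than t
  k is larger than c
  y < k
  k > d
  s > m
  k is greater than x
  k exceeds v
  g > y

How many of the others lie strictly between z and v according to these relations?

1

Chaining upward from v reaches: s, n, c, k.
Chaining downward from z reaches: m, e, a, y, s.
Strictly between v and z are those in both lists: s — 1 element.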